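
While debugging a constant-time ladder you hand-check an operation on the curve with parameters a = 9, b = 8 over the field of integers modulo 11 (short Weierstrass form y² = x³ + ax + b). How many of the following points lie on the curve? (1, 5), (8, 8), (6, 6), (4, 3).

(1, 5): 5² ≡ 3, rhs ≡ 7 → off.
(8, 8): 8² ≡ 9, rhs ≡ 9 → on.
(6, 6): 6² ≡ 3, rhs ≡ 3 → on.
(4, 3): 3² ≡ 9, rhs ≡ 9 → on.

3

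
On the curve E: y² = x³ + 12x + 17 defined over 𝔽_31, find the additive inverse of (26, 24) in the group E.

-(26, 24) = (26, -24 mod 31) = (26, 7).

(26, 7)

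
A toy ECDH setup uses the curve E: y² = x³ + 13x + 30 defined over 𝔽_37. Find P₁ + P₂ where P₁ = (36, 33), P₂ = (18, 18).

(36, 33) + (18, 18). λ = (18 - 33)/(18 - 36) ≡ 22/19 mod 37. 19⁻¹ ≡ 2 (mod 37) since 19·2 = 38 ≡ 1, so λ ≡ 7.
  x = λ² - 36 - 18 = 49 - 54 ≡ 32; y = λ·(36 - 32) - 33 ≡ 32. → (32, 32)

(32, 32)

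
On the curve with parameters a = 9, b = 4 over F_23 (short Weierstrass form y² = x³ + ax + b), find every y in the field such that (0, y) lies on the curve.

x³ + 9x + 4 = 4 ≡ 4 (mod 23).
Square roots of 4 mod 23: 2 and 21 (since 2² = 4 ≡ 4).

2, 21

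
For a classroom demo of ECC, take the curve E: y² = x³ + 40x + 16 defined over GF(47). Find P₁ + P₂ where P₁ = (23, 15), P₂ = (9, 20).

(23, 15) + (9, 20). λ = (20 - 15)/(9 - 23) ≡ 5/33 mod 47. 33⁻¹ ≡ 10 (mod 47) since 33·10 = 330 ≡ 1, so λ ≡ 3.
  x = λ² - 23 - 9 = 9 - 32 ≡ 24; y = λ·(23 - 24) - 15 ≡ 29. → (24, 29)

(24, 29)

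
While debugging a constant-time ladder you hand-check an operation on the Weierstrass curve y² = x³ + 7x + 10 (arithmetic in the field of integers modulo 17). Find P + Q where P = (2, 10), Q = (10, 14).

(1, 16)

(2, 10) + (10, 14). λ = (14 - 10)/(10 - 2) ≡ 4/8 mod 17. 8⁻¹ ≡ 15 (mod 17), so λ ≡ 9.
  x = λ² - 2 - 10 = 81 - 12 ≡ 1; y = λ·(2 - 1) - 10 ≡ 16. → (1, 16)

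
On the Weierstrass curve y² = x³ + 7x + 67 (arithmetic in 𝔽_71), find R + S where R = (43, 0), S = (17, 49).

(43, 0) + (17, 49). λ = (49 - 0)/(17 - 43) ≡ 49/45 mod 71. 45⁻¹ ≡ 30 (mod 71) since 45·30 = 1350 ≡ 1, so λ ≡ 50.
  x = λ² - 43 - 17 = 2500 - 60 ≡ 26; y = λ·(43 - 26) - 0 ≡ 69. → (26, 69)

(26, 69)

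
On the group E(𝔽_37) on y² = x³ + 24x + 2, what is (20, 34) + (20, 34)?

(25, 24)

tangent at (20, 34): λ = (3·20² + 24)/(2·34) ≡ 3/31. 31⁻¹ ≡ 6 (mod 37) since 31·6 = 186 ≡ 1, so λ ≡ 3·6 ≡ 18.
  x = λ² - 20 - 20 = 324 - 40 ≡ 25; y = λ·(20 - 25) - 34 ≡ 24. → (25, 24)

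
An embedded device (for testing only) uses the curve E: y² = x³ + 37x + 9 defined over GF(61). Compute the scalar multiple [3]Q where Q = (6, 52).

Repeated addition: build up to 3Q.
2Q: tangent at (6, 52): λ = (3·6² + 37)/(2·52) ≡ 23/43. 43⁻¹ ≡ 44 (mod 61), so λ ≡ 23·44 ≡ 36.
  x = λ² - 6 - 6 = 1296 - 12 ≡ 3; y = λ·(6 - 3) - 52 ≡ 56. → (3, 56)
3Q: (3, 56) + (6, 52). λ = (52 - 56)/(6 - 3) ≡ 57/3 mod 61. 3⁻¹ ≡ 41 (mod 61) since 3·41 = 123 ≡ 1, so λ ≡ 19.
  x = λ² - 3 - 6 = 361 - 9 ≡ 47; y = λ·(3 - 47) - 56 ≡ 23. → (47, 23)

(47, 23)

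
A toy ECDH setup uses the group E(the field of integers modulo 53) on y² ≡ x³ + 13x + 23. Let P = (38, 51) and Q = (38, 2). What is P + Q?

O

The two points share x = 38 and their y-coordinates satisfy 51 + 2 ≡ 0 (mod 53), so they are inverses. Their sum is O.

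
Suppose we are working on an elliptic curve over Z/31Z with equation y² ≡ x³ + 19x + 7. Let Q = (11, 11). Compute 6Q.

O

Repeated addition: build up to 6Q.
2Q: tangent at (11, 11): λ = (3·11² + 19)/(2·11) ≡ 10/22. 22⁻¹ ≡ 24 (mod 31) since 22·24 = 528 ≡ 1, so λ ≡ 10·24 ≡ 23.
  x = λ² - 11 - 11 = 529 - 22 ≡ 11; y = λ·(11 - 11) - 11 ≡ 20. → (11, 20)
3Q: (11, 20) + (11, 11): same x and y₁ ≡ -y₂, so the sum is O.
4Q: O + (11, 11) = (11, 11) (identity).
5Q: tangent at (11, 11): λ = (3·11² + 19)/(2·11) ≡ 10/22. 22⁻¹ ≡ 24 (mod 31), so λ ≡ 10·24 ≡ 23.
  x = λ² - 11 - 11 = 529 - 22 ≡ 11; y = λ·(11 - 11) - 11 ≡ 20. → (11, 20)
6Q: (11, 20) + (11, 11): same x and y₁ ≡ -y₂, so the sum is O.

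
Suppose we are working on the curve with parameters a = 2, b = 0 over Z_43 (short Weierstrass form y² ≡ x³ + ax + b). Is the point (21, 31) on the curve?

y² = 31² ≡ 15; x³ + 2x + 0 = 9303 ≡ 15 (mod 43). 15 = 15.

yes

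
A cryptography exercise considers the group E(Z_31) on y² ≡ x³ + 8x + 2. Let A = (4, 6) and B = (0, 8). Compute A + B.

(4, 25)

(4, 6) + (0, 8). λ = (8 - 6)/(0 - 4) ≡ 2/27 mod 31. 27⁻¹ ≡ 23 (mod 31), so λ ≡ 15.
  x = λ² - 4 - 0 = 225 - 4 ≡ 4; y = λ·(4 - 4) - 6 ≡ 25. → (4, 25)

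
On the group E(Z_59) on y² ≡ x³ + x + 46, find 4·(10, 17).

(1, 15)

Write P = (10, 17).
Repeated addition: build up to 4P.
2P: tangent at (10, 17): λ = (3·10² + 1)/(2·17) ≡ 6/34. 34⁻¹ ≡ 33 (mod 59), so λ ≡ 6·33 ≡ 21.
  x = λ² - 10 - 10 = 441 - 20 ≡ 8; y = λ·(10 - 8) - 17 ≡ 25. → (8, 25)
3P: (8, 25) + (10, 17). λ = (17 - 25)/(10 - 8) ≡ 51/2 mod 59. 2⁻¹ ≡ 30 (mod 59), so λ ≡ 55.
  x = λ² - 8 - 10 = 3025 - 18 ≡ 57; y = λ·(8 - 57) - 25 ≡ 53. → (57, 53)
4P: (57, 53) + (10, 17). λ = (17 - 53)/(10 - 57) ≡ 23/12 mod 59. 12⁻¹ ≡ 5 (mod 59), so λ ≡ 56.
  x = λ² - 57 - 10 = 3136 - 67 ≡ 1; y = λ·(57 - 1) - 53 ≡ 15. → (1, 15)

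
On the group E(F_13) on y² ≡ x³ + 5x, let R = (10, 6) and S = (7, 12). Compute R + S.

(10, 6) + (7, 12). λ = (12 - 6)/(7 - 10) ≡ 6/10 mod 13. 10⁻¹ ≡ 4 (mod 13), so λ ≡ 11.
  x = λ² - 10 - 7 = 121 - 17 ≡ 0; y = λ·(10 - 0) - 6 ≡ 0. → (0, 0)

(0, 0)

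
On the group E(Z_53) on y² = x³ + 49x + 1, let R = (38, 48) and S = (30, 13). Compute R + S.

(38, 48) + (30, 13). λ = (13 - 48)/(30 - 38) ≡ 18/45 mod 53. 45⁻¹ ≡ 33 (mod 53), so λ ≡ 11.
  x = λ² - 38 - 30 = 121 - 68 ≡ 0; y = λ·(38 - 0) - 48 ≡ 52. → (0, 52)

(0, 52)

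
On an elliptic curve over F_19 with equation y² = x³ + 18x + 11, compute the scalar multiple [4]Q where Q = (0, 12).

Double-and-add on 4 = (100)₂. Start with Q = (0, 12) for the leading 1-bit.
double: tangent at (0, 12): λ = (3·0² + 18)/(2·12) ≡ 18/5. 5⁻¹ ≡ 4 (mod 19), so λ ≡ 18·4 ≡ 15.
  x = λ² - 0 - 0 = 225 - 0 ≡ 16; y = λ·(0 - 16) - 12 ≡ 14. → (16, 14)
double: tangent at (16, 14): λ = (3·16² + 18)/(2·14) ≡ 7/9. 9⁻¹ ≡ 17 (mod 19), so λ ≡ 7·17 ≡ 5.
  x = λ² - 16 - 16 = 25 - 32 ≡ 12; y = λ·(16 - 12) - 14 ≡ 6. → (12, 6)

(12, 6)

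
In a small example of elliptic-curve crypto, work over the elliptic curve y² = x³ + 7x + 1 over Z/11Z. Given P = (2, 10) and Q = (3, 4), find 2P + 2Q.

(9, 1)

First 2P:
Repeated addition: build up to 2P.
2P: tangent at (2, 10): λ = (3·2² + 7)/(2·10) ≡ 8/9. 9⁻¹ ≡ 5 (mod 11), so λ ≡ 8·5 ≡ 7.
  x = λ² - 2 - 2 = 49 - 4 ≡ 1; y = λ·(2 - 1) - 10 ≡ 8. → (1, 8)
2P = (1, 8).
Next 2Q:
Repeated addition: build up to 2Q.
2Q: tangent at (3, 4): λ = (3·3² + 7)/(2·4) ≡ 1/8. 8⁻¹ ≡ 7 (mod 11) since 8·7 = 56 ≡ 1, so λ ≡ 1·7 ≡ 7.
  x = λ² - 3 - 3 = 49 - 6 ≡ 10; y = λ·(3 - 10) - 4 ≡ 2. → (10, 2)
2Q = (10, 2).
Finally 2P + 2Q:
(1, 8) + (10, 2). λ = (2 - 8)/(10 - 1) ≡ 5/9 mod 11. 9⁻¹ ≡ 5 (mod 11), so λ ≡ 3.
  x = λ² - 1 - 10 = 9 - 11 ≡ 9; y = λ·(1 - 9) - 8 ≡ 1. → (9, 1)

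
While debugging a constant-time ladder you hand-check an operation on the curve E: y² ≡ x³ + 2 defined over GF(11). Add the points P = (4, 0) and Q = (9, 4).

(7, 2)

(4, 0) + (9, 4). λ = (4 - 0)/(9 - 4) ≡ 4/5 mod 11. 5⁻¹ ≡ 9 (mod 11), so λ ≡ 3.
  x = λ² - 4 - 9 = 9 - 13 ≡ 7; y = λ·(4 - 7) - 0 ≡ 2. → (7, 2)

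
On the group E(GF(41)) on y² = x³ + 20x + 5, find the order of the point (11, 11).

6

2P: tangent at (11, 11): λ = (3·11² + 20)/(2·11) ≡ 14/22. 22⁻¹ ≡ 28 (mod 41), so λ ≡ 14·28 ≡ 23.
  x = λ² - 11 - 11 = 529 - 22 ≡ 15; y = λ·(11 - 15) - 11 ≡ 20. → (15, 20)
3P: (15, 20) + (11, 11). λ = (11 - 20)/(11 - 15) ≡ 32/37 mod 41. 37⁻¹ ≡ 10 (mod 41) since 37·10 = 370 ≡ 1, so λ ≡ 33.
  x = λ² - 15 - 11 = 1089 - 26 ≡ 38; y = λ·(15 - 38) - 20 ≡ 0. → (38, 0)
4P: (38, 0) + (11, 11). λ = (11 - 0)/(11 - 38) ≡ 11/14 mod 41. 14⁻¹ ≡ 3 (mod 41) since 14·3 = 42 ≡ 1, so λ ≡ 33.
  x = λ² - 38 - 11 = 1089 - 49 ≡ 15; y = λ·(38 - 15) - 0 ≡ 21. → (15, 21)
5P: (15, 21) + (11, 11). λ = (11 - 21)/(11 - 15) ≡ 31/37 mod 41. 37⁻¹ ≡ 10 (mod 41), so λ ≡ 23.
  x = λ² - 15 - 11 = 529 - 26 ≡ 11; y = λ·(15 - 11) - 21 ≡ 30. → (11, 30)
6P: (11, 30) + (11, 11): same x and y₁ ≡ -y₂, so the sum is the point at infinity.
6P = the point at infinity, so the order is 6.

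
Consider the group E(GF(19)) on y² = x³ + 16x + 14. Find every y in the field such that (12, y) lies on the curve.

none

x³ + 16x + 14 = 1934 ≡ 15 (mod 19).
15 is a non-residue mod 19; no y exists.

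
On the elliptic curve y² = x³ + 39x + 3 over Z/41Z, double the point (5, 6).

(29, 12)

tangent at (5, 6): λ = (3·5² + 39)/(2·6) ≡ 32/12. 12⁻¹ ≡ 24 (mod 41) since 12·24 = 288 ≡ 1, so λ ≡ 32·24 ≡ 30.
  x = λ² - 5 - 5 = 900 - 10 ≡ 29; y = λ·(5 - 29) - 6 ≡ 12. → (29, 12)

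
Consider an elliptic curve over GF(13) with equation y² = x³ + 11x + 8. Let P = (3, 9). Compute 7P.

Repeated addition: build up to 7P.
2P: tangent at (3, 9): λ = (3·3² + 11)/(2·9) ≡ 12/5. 5⁻¹ ≡ 8 (mod 13), so λ ≡ 12·8 ≡ 5.
  x = λ² - 3 - 3 = 25 - 6 ≡ 6; y = λ·(3 - 6) - 9 ≡ 2. → (6, 2)
3P: (6, 2) + (3, 9). λ = (9 - 2)/(3 - 6) ≡ 7/10 mod 13. 10⁻¹ ≡ 4 (mod 13) since 10·4 = 40 ≡ 1, so λ ≡ 2.
  x = λ² - 6 - 3 = 4 - 9 ≡ 8; y = λ·(6 - 8) - 2 ≡ 7. → (8, 7)
4P: (8, 7) + (3, 9). λ = (9 - 7)/(3 - 8) ≡ 2/8 mod 13. 8⁻¹ ≡ 5 (mod 13) since 8·5 = 40 ≡ 1, so λ ≡ 10.
  x = λ² - 8 - 3 = 100 - 11 ≡ 11; y = λ·(8 - 11) - 7 ≡ 2. → (11, 2)
5P: (11, 2) + (3, 9). λ = (9 - 2)/(3 - 11) ≡ 7/5 mod 13. 5⁻¹ ≡ 8 (mod 13) since 5·8 = 40 ≡ 1, so λ ≡ 4.
  x = λ² - 11 - 3 = 16 - 14 ≡ 2; y = λ·(11 - 2) - 2 ≡ 8. → (2, 8)
6P: (2, 8) + (3, 9). λ = (9 - 8)/(3 - 2) ≡ 1/1 mod 13. 1⁻¹ ≡ 1 (mod 13), so λ ≡ 1.
  x = λ² - 2 - 3 = 1 - 5 ≡ 9; y = λ·(2 - 9) - 8 ≡ 11. → (9, 11)
7P: (9, 11) + (3, 9). λ = (9 - 11)/(3 - 9) ≡ 11/7 mod 13. 7⁻¹ ≡ 2 (mod 13), so λ ≡ 9.
  x = λ² - 9 - 3 = 81 - 12 ≡ 4; y = λ·(9 - 4) - 11 ≡ 8. → (4, 8)

(4, 8)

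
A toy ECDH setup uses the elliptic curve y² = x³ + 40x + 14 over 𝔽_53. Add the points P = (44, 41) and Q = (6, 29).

(44, 41) + (6, 29). λ = (29 - 41)/(6 - 44) ≡ 41/15 mod 53. 15⁻¹ ≡ 46 (mod 53), so λ ≡ 31.
  x = λ² - 44 - 6 = 961 - 50 ≡ 10; y = λ·(44 - 10) - 41 ≡ 6. → (10, 6)

(10, 6)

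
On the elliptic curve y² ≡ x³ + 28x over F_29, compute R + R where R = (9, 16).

(6, 23)

tangent at (9, 16): λ = (3·9² + 28)/(2·16) ≡ 10/3. 3⁻¹ ≡ 10 (mod 29), so λ ≡ 10·10 ≡ 13.
  x = λ² - 9 - 9 = 169 - 18 ≡ 6; y = λ·(9 - 6) - 16 ≡ 23. → (6, 23)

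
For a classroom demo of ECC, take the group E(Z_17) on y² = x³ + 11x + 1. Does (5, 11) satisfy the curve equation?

no

y² = 11² ≡ 2; x³ + 11x + 1 = 181 ≡ 11 (mod 17). 2 ≠ 11.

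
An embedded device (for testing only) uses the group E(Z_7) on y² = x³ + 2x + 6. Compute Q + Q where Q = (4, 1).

(1, 4)

tangent at (4, 1): λ = (3·4² + 2)/(2·1) ≡ 1/2. 2⁻¹ ≡ 4 (mod 7), so λ ≡ 1·4 ≡ 4.
  x = λ² - 4 - 4 = 16 - 8 ≡ 1; y = λ·(4 - 1) - 1 ≡ 4. → (1, 4)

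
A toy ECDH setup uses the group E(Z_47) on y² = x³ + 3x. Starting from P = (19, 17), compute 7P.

Repeated addition: build up to 7P.
2P: tangent at (19, 17): λ = (3·19² + 3)/(2·17) ≡ 5/34. 34⁻¹ ≡ 18 (mod 47), so λ ≡ 5·18 ≡ 43.
  x = λ² - 19 - 19 = 1849 - 38 ≡ 25; y = λ·(19 - 25) - 17 ≡ 7. → (25, 7)
3P: (25, 7) + (19, 17). λ = (17 - 7)/(19 - 25) ≡ 10/41 mod 47. 41⁻¹ ≡ 39 (mod 47), so λ ≡ 14.
  x = λ² - 25 - 19 = 196 - 44 ≡ 11; y = λ·(25 - 11) - 7 ≡ 1. → (11, 1)
4P: (11, 1) + (19, 17). λ = (17 - 1)/(19 - 11) ≡ 16/8 mod 47. 8⁻¹ ≡ 6 (mod 47), so λ ≡ 2.
  x = λ² - 11 - 19 = 4 - 30 ≡ 21; y = λ·(11 - 21) - 1 ≡ 26. → (21, 26)
5P: (21, 26) + (19, 17). λ = (17 - 26)/(19 - 21) ≡ 38/45 mod 47. 45⁻¹ ≡ 23 (mod 47) since 45·23 = 1035 ≡ 1, so λ ≡ 28.
  x = λ² - 21 - 19 = 784 - 40 ≡ 39; y = λ·(21 - 39) - 26 ≡ 34. → (39, 34)
6P: (39, 34) + (19, 17). λ = (17 - 34)/(19 - 39) ≡ 30/27 mod 47. 27⁻¹ ≡ 7 (mod 47) since 27·7 = 189 ≡ 1, so λ ≡ 22.
  x = λ² - 39 - 19 = 484 - 58 ≡ 3; y = λ·(39 - 3) - 34 ≡ 6. → (3, 6)
7P: (3, 6) + (19, 17). λ = (17 - 6)/(19 - 3) ≡ 11/16 mod 47. 16⁻¹ ≡ 3 (mod 47) since 16·3 = 48 ≡ 1, so λ ≡ 33.
  x = λ² - 3 - 19 = 1089 - 22 ≡ 33; y = λ·(3 - 33) - 6 ≡ 38. → (33, 38)

(33, 38)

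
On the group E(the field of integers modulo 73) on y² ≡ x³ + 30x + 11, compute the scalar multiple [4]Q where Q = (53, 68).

(71, 4)

Repeated addition: build up to 4Q.
2Q: tangent at (53, 68): λ = (3·53² + 30)/(2·68) ≡ 62/63. 63⁻¹ ≡ 51 (mod 73) since 63·51 = 3213 ≡ 1, so λ ≡ 62·51 ≡ 23.
  x = λ² - 53 - 53 = 529 - 106 ≡ 58; y = λ·(53 - 58) - 68 ≡ 36. → (58, 36)
3Q: (58, 36) + (53, 68). λ = (68 - 36)/(53 - 58) ≡ 32/68 mod 73. 68⁻¹ ≡ 29 (mod 73) since 68·29 = 1972 ≡ 1, so λ ≡ 52.
  x = λ² - 58 - 53 = 2704 - 111 ≡ 38; y = λ·(58 - 38) - 36 ≡ 55. → (38, 55)
4Q: (38, 55) + (53, 68). λ = (68 - 55)/(53 - 38) ≡ 13/15 mod 73. 15⁻¹ ≡ 39 (mod 73), so λ ≡ 69.
  x = λ² - 38 - 53 = 4761 - 91 ≡ 71; y = λ·(38 - 71) - 55 ≡ 4. → (71, 4)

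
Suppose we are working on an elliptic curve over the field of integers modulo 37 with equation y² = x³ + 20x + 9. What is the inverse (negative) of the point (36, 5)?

(36, 32)

-(36, 5) = (36, -5 mod 37) = (36, 32).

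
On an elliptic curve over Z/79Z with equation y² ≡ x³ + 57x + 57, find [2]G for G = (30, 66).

tangent at (30, 66): λ = (3·30² + 57)/(2·66) ≡ 71/53. 53⁻¹ ≡ 3 (mod 79) since 53·3 = 159 ≡ 1, so λ ≡ 71·3 ≡ 55.
  x = λ² - 30 - 30 = 3025 - 60 ≡ 42; y = λ·(30 - 42) - 66 ≡ 64. → (42, 64)

(42, 64)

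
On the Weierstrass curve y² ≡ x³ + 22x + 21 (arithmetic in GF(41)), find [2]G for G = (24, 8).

tangent at (24, 8): λ = (3·24² + 22)/(2·8) ≡ 28/16. 16⁻¹ ≡ 18 (mod 41) since 16·18 = 288 ≡ 1, so λ ≡ 28·18 ≡ 12.
  x = λ² - 24 - 24 = 144 - 48 ≡ 14; y = λ·(24 - 14) - 8 ≡ 30. → (14, 30)

(14, 30)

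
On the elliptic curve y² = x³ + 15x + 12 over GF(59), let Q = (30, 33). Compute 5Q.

(0, 22)

Repeated addition: build up to 5Q.
2Q: tangent at (30, 33): λ = (3·30² + 15)/(2·33) ≡ 1/7. 7⁻¹ ≡ 17 (mod 59), so λ ≡ 1·17 ≡ 17.
  x = λ² - 30 - 30 = 289 - 60 ≡ 52; y = λ·(30 - 52) - 33 ≡ 6. → (52, 6)
3Q: (52, 6) + (30, 33). λ = (33 - 6)/(30 - 52) ≡ 27/37 mod 59. 37⁻¹ ≡ 8 (mod 59), so λ ≡ 39.
  x = λ² - 52 - 30 = 1521 - 82 ≡ 23; y = λ·(52 - 23) - 6 ≡ 4. → (23, 4)
4Q: (23, 4) + (30, 33). λ = (33 - 4)/(30 - 23) ≡ 29/7 mod 59. 7⁻¹ ≡ 17 (mod 59), so λ ≡ 21.
  x = λ² - 23 - 30 = 441 - 53 ≡ 34; y = λ·(23 - 34) - 4 ≡ 1. → (34, 1)
5Q: (34, 1) + (30, 33). λ = (33 - 1)/(30 - 34) ≡ 32/55 mod 59. 55⁻¹ ≡ 44 (mod 59) since 55·44 = 2420 ≡ 1, so λ ≡ 51.
  x = λ² - 34 - 30 = 2601 - 64 ≡ 0; y = λ·(34 - 0) - 1 ≡ 22. → (0, 22)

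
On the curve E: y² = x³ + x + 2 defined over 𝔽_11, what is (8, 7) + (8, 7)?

(10, 0)

tangent at (8, 7): λ = (3·8² + 1)/(2·7) ≡ 6/3. 3⁻¹ ≡ 4 (mod 11), so λ ≡ 6·4 ≡ 2.
  x = λ² - 8 - 8 = 4 - 16 ≡ 10; y = λ·(8 - 10) - 7 ≡ 0. → (10, 0)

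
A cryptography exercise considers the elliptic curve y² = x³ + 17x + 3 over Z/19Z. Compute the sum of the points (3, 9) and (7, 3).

(3, 9) + (7, 3). λ = (3 - 9)/(7 - 3) ≡ 13/4 mod 19. 4⁻¹ ≡ 5 (mod 19) since 4·5 = 20 ≡ 1, so λ ≡ 8.
  x = λ² - 3 - 7 = 64 - 10 ≡ 16; y = λ·(3 - 16) - 9 ≡ 1. → (16, 1)

(16, 1)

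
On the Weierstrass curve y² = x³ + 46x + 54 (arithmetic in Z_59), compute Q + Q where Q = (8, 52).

(37, 28)

tangent at (8, 52): λ = (3·8² + 46)/(2·52) ≡ 2/45. 45⁻¹ ≡ 21 (mod 59), so λ ≡ 2·21 ≡ 42.
  x = λ² - 8 - 8 = 1764 - 16 ≡ 37; y = λ·(8 - 37) - 52 ≡ 28. → (37, 28)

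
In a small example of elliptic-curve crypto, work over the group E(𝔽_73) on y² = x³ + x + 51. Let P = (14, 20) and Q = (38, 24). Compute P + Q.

(14, 20) + (38, 24). λ = (24 - 20)/(38 - 14) ≡ 4/24 mod 73. 24⁻¹ ≡ 70 (mod 73) since 24·70 = 1680 ≡ 1, so λ ≡ 61.
  x = λ² - 14 - 38 = 3721 - 52 ≡ 19; y = λ·(14 - 19) - 20 ≡ 40. → (19, 40)

(19, 40)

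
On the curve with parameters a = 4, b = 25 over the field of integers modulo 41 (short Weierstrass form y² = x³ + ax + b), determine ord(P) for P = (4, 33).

10

2P: tangent at (4, 33): λ = (3·4² + 4)/(2·33) ≡ 11/25. 25⁻¹ ≡ 23 (mod 41), so λ ≡ 11·23 ≡ 7.
  x = λ² - 4 - 4 = 49 - 8 ≡ 0; y = λ·(4 - 0) - 33 ≡ 36. → (0, 36)
3P: (0, 36) + (4, 33). λ = (33 - 36)/(4 - 0) ≡ 38/4 mod 41. 4⁻¹ ≡ 31 (mod 41), so λ ≡ 30.
  x = λ² - 0 - 4 = 900 - 4 ≡ 35; y = λ·(0 - 35) - 36 ≡ 21. → (35, 21)
4P: (35, 21) + (4, 33). λ = (33 - 21)/(4 - 35) ≡ 12/10 mod 41. 10⁻¹ ≡ 37 (mod 41), so λ ≡ 34.
  x = λ² - 35 - 4 = 1156 - 39 ≡ 10; y = λ·(35 - 10) - 21 ≡ 9. → (10, 9)
5P: (10, 9) + (4, 33). λ = (33 - 9)/(4 - 10) ≡ 24/35 mod 41. 35⁻¹ ≡ 34 (mod 41) since 35·34 = 1190 ≡ 1, so λ ≡ 37.
  x = λ² - 10 - 4 = 1369 - 14 ≡ 2; y = λ·(10 - 2) - 9 ≡ 0. → (2, 0)
6P: (2, 0) + (4, 33). λ = (33 - 0)/(4 - 2) ≡ 33/2 mod 41. 2⁻¹ ≡ 21 (mod 41), so λ ≡ 37.
  x = λ² - 2 - 4 = 1369 - 6 ≡ 10; y = λ·(2 - 10) - 0 ≡ 32. → (10, 32)
7P: (10, 32) + (4, 33). λ = (33 - 32)/(4 - 10) ≡ 1/35 mod 41. 35⁻¹ ≡ 34 (mod 41), so λ ≡ 34.
  x = λ² - 10 - 4 = 1156 - 14 ≡ 35; y = λ·(10 - 35) - 32 ≡ 20. → (35, 20)
8P: (35, 20) + (4, 33). λ = (33 - 20)/(4 - 35) ≡ 13/10 mod 41. 10⁻¹ ≡ 37 (mod 41), so λ ≡ 30.
  x = λ² - 35 - 4 = 900 - 39 ≡ 0; y = λ·(35 - 0) - 20 ≡ 5. → (0, 5)
9P: (0, 5) + (4, 33). λ = (33 - 5)/(4 - 0) ≡ 28/4 mod 41. 4⁻¹ ≡ 31 (mod 41), so λ ≡ 7.
  x = λ² - 0 - 4 = 49 - 4 ≡ 4; y = λ·(0 - 4) - 5 ≡ 8. → (4, 8)
10P: (4, 8) + (4, 33): same x and y₁ ≡ -y₂, so the sum is the point at infinity.
10P = the point at infinity, so the order is 10.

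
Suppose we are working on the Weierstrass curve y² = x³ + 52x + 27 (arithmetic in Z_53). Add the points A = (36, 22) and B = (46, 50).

(17, 10)

(36, 22) + (46, 50). λ = (50 - 22)/(46 - 36) ≡ 28/10 mod 53. 10⁻¹ ≡ 16 (mod 53), so λ ≡ 24.
  x = λ² - 36 - 46 = 576 - 82 ≡ 17; y = λ·(36 - 17) - 22 ≡ 10. → (17, 10)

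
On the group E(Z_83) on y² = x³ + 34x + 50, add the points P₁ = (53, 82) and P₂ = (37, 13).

(53, 82) + (37, 13). λ = (13 - 82)/(37 - 53) ≡ 14/67 mod 83. 67⁻¹ ≡ 57 (mod 83) since 67·57 = 3819 ≡ 1, so λ ≡ 51.
  x = λ² - 53 - 37 = 2601 - 90 ≡ 21; y = λ·(53 - 21) - 82 ≡ 56. → (21, 56)

(21, 56)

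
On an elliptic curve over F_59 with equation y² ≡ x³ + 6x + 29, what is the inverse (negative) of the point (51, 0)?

-(51, 0) = (51, -0 mod 59) = (51, 0).

(51, 0)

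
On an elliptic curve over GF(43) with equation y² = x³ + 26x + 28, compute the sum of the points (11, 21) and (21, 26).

(22, 38)

(11, 21) + (21, 26). λ = (26 - 21)/(21 - 11) ≡ 5/10 mod 43. 10⁻¹ ≡ 13 (mod 43) since 10·13 = 130 ≡ 1, so λ ≡ 22.
  x = λ² - 11 - 21 = 484 - 32 ≡ 22; y = λ·(11 - 22) - 21 ≡ 38. → (22, 38)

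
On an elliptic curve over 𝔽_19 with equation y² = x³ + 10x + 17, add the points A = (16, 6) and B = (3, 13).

(16, 6) + (3, 13). λ = (13 - 6)/(3 - 16) ≡ 7/6 mod 19. 6⁻¹ ≡ 16 (mod 19) since 6·16 = 96 ≡ 1, so λ ≡ 17.
  x = λ² - 16 - 3 = 289 - 19 ≡ 4; y = λ·(16 - 4) - 6 ≡ 8. → (4, 8)

(4, 8)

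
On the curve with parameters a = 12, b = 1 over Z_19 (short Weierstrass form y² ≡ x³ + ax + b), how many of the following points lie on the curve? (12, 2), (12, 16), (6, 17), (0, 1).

2

(12, 2): 2² ≡ 4, rhs ≡ 11 → off.
(12, 16): 16² ≡ 9, rhs ≡ 11 → off.
(6, 17): 17² ≡ 4, rhs ≡ 4 → on.
(0, 1): 1² ≡ 1, rhs ≡ 1 → on.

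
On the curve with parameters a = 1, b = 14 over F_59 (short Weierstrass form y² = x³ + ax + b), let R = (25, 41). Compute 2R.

(55, 8)

tangent at (25, 41): λ = (3·25² + 1)/(2·41) ≡ 47/23. 23⁻¹ ≡ 18 (mod 59), so λ ≡ 47·18 ≡ 20.
  x = λ² - 25 - 25 = 400 - 50 ≡ 55; y = λ·(25 - 55) - 41 ≡ 8. → (55, 8)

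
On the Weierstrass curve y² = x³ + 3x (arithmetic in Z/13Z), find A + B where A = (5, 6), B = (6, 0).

(5, 6) + (6, 0). λ = (0 - 6)/(6 - 5) ≡ 7/1 mod 13. 1⁻¹ ≡ 1 (mod 13), so λ ≡ 7.
  x = λ² - 5 - 6 = 49 - 11 ≡ 12; y = λ·(5 - 12) - 6 ≡ 10. → (12, 10)

(12, 10)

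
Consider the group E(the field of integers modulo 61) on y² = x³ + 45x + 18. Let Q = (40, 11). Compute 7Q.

Double-and-add on 7 = (111)₂. Start with Q = (40, 11) for the leading 1-bit.
double: tangent at (40, 11): λ = (3·40² + 45)/(2·11) ≡ 26/22. 22⁻¹ ≡ 25 (mod 61), so λ ≡ 26·25 ≡ 40.
  x = λ² - 40 - 40 = 1600 - 80 ≡ 56; y = λ·(40 - 56) - 11 ≡ 20. → (56, 20)
add Q: (56, 20) + (40, 11). λ = (11 - 20)/(40 - 56) ≡ 52/45 mod 61. 45⁻¹ ≡ 19 (mod 61), so λ ≡ 12.
  x = λ² - 56 - 40 = 144 - 96 ≡ 48; y = λ·(56 - 48) - 20 ≡ 15. → (48, 15)
double: tangent at (48, 15): λ = (3·48² + 45)/(2·15) ≡ 3/30. 30⁻¹ ≡ 59 (mod 61), so λ ≡ 3·59 ≡ 55.
  x = λ² - 48 - 48 = 3025 - 96 ≡ 1; y = λ·(48 - 1) - 15 ≡ 8. → (1, 8)
add Q: (1, 8) + (40, 11). λ = (11 - 8)/(40 - 1) ≡ 3/39 mod 61. 39⁻¹ ≡ 36 (mod 61) since 39·36 = 1404 ≡ 1, so λ ≡ 47.
  x = λ² - 1 - 40 = 2209 - 41 ≡ 33; y = λ·(1 - 33) - 8 ≡ 13. → (33, 13)

(33, 13)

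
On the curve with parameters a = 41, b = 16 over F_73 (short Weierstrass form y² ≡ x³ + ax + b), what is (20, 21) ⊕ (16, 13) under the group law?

(41, 10)

(20, 21) + (16, 13). λ = (13 - 21)/(16 - 20) ≡ 65/69 mod 73. 69⁻¹ ≡ 18 (mod 73) since 69·18 = 1242 ≡ 1, so λ ≡ 2.
  x = λ² - 20 - 16 = 4 - 36 ≡ 41; y = λ·(20 - 41) - 21 ≡ 10. → (41, 10)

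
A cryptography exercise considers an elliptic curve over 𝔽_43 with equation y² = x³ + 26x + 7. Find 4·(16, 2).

(30, 40)

Write Q = (16, 2).
Repeated addition: build up to 4Q.
2Q: tangent at (16, 2): λ = (3·16² + 26)/(2·2) ≡ 20/4. 4⁻¹ ≡ 11 (mod 43), so λ ≡ 20·11 ≡ 5.
  x = λ² - 16 - 16 = 25 - 32 ≡ 36; y = λ·(16 - 36) - 2 ≡ 27. → (36, 27)
3Q: (36, 27) + (16, 2). λ = (2 - 27)/(16 - 36) ≡ 18/23 mod 43. 23⁻¹ ≡ 15 (mod 43), so λ ≡ 12.
  x = λ² - 36 - 16 = 144 - 52 ≡ 6; y = λ·(36 - 6) - 27 ≡ 32. → (6, 32)
4Q: (6, 32) + (16, 2). λ = (2 - 32)/(16 - 6) ≡ 13/10 mod 43. 10⁻¹ ≡ 13 (mod 43), so λ ≡ 40.
  x = λ² - 6 - 16 = 1600 - 22 ≡ 30; y = λ·(6 - 30) - 32 ≡ 40. → (30, 40)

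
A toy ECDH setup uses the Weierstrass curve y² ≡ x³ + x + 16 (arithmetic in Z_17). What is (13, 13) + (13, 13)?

tangent at (13, 13): λ = (3·13² + 1)/(2·13) ≡ 15/9. 9⁻¹ ≡ 2 (mod 17) since 9·2 = 18 ≡ 1, so λ ≡ 15·2 ≡ 13.
  x = λ² - 13 - 13 = 169 - 26 ≡ 7; y = λ·(13 - 7) - 13 ≡ 14. → (7, 14)

(7, 14)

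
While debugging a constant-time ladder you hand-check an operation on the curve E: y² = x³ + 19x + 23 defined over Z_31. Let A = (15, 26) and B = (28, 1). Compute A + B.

(26, 19)

(15, 26) + (28, 1). λ = (1 - 26)/(28 - 15) ≡ 6/13 mod 31. 13⁻¹ ≡ 12 (mod 31) since 13·12 = 156 ≡ 1, so λ ≡ 10.
  x = λ² - 15 - 28 = 100 - 43 ≡ 26; y = λ·(15 - 26) - 26 ≡ 19. → (26, 19)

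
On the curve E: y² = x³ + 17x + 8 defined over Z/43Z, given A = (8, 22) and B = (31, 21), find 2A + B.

(32, 9)

First 2A:
Repeated addition: build up to 2A.
2A: tangent at (8, 22): λ = (3·8² + 17)/(2·22) ≡ 37/1. 1⁻¹ ≡ 1 (mod 43), so λ ≡ 37·1 ≡ 37.
  x = λ² - 8 - 8 = 1369 - 16 ≡ 20; y = λ·(8 - 20) - 22 ≡ 7. → (20, 7)
2A = (20, 7).
Finally 2A + B:
(20, 7) + (31, 21). λ = (21 - 7)/(31 - 20) ≡ 14/11 mod 43. 11⁻¹ ≡ 4 (mod 43), so λ ≡ 13.
  x = λ² - 20 - 31 = 169 - 51 ≡ 32; y = λ·(20 - 32) - 7 ≡ 9. → (32, 9)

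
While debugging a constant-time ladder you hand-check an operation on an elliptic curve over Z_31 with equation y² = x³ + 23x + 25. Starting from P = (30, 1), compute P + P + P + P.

Repeated addition: build up to 4P.
2P: tangent at (30, 1): λ = (3·30² + 23)/(2·1) ≡ 26/2. 2⁻¹ ≡ 16 (mod 31), so λ ≡ 26·16 ≡ 13.
  x = λ² - 30 - 30 = 169 - 60 ≡ 16; y = λ·(30 - 16) - 1 ≡ 26. → (16, 26)
3P: (16, 26) + (30, 1). λ = (1 - 26)/(30 - 16) ≡ 6/14 mod 31. 14⁻¹ ≡ 20 (mod 31), so λ ≡ 27.
  x = λ² - 16 - 30 = 729 - 46 ≡ 1; y = λ·(16 - 1) - 26 ≡ 7. → (1, 7)
4P: (1, 7) + (30, 1). λ = (1 - 7)/(30 - 1) ≡ 25/29 mod 31. 29⁻¹ ≡ 15 (mod 31), so λ ≡ 3.
  x = λ² - 1 - 30 = 9 - 31 ≡ 9; y = λ·(1 - 9) - 7 ≡ 0. → (9, 0)

(9, 0)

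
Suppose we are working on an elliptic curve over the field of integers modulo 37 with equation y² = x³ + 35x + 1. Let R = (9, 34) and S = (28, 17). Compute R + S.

(9, 34) + (28, 17). λ = (17 - 34)/(28 - 9) ≡ 20/19 mod 37. 19⁻¹ ≡ 2 (mod 37), so λ ≡ 3.
  x = λ² - 9 - 28 = 9 - 37 ≡ 9; y = λ·(9 - 9) - 34 ≡ 3. → (9, 3)

(9, 3)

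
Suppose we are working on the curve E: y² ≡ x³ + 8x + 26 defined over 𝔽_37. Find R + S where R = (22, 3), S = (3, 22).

(13, 25)

(22, 3) + (3, 22). λ = (22 - 3)/(3 - 22) ≡ 19/18 mod 37. 18⁻¹ ≡ 35 (mod 37) since 18·35 = 630 ≡ 1, so λ ≡ 36.
  x = λ² - 22 - 3 = 1296 - 25 ≡ 13; y = λ·(22 - 13) - 3 ≡ 25. → (13, 25)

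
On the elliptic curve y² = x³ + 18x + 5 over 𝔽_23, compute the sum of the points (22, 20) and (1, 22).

(22, 20) + (1, 22). λ = (22 - 20)/(1 - 22) ≡ 2/2 mod 23. 2⁻¹ ≡ 12 (mod 23), so λ ≡ 1.
  x = λ² - 22 - 1 = 1 - 23 ≡ 1; y = λ·(22 - 1) - 20 ≡ 1. → (1, 1)

(1, 1)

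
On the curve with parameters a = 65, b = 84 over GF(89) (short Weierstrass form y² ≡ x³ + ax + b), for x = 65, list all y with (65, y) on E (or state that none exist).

39, 50

x³ + 65x + 84 = 278934 ≡ 8 (mod 89).
Square roots of 8 mod 89: 39 and 50 (since 39² = 1521 ≡ 8).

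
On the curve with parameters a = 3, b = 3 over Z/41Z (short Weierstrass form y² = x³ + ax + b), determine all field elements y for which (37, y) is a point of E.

3, 38

x³ + 3x + 3 = 50767 ≡ 9 (mod 41).
Square roots of 9 mod 41: 3 and 38 (since 3² = 9 ≡ 9).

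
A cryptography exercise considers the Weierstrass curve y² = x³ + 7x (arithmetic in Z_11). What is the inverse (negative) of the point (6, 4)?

(6, 7)

-(6, 4) = (6, -4 mod 11) = (6, 7).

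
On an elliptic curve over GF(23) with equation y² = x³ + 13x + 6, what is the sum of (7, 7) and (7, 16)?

The two points share x = 7 and their y-coordinates satisfy 7 + 16 ≡ 0 (mod 23), so they are inverses. Their sum is O.

O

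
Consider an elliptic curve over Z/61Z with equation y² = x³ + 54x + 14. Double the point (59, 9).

(31, 53)

tangent at (59, 9): λ = (3·59² + 54)/(2·9) ≡ 5/18. 18⁻¹ ≡ 17 (mod 61) since 18·17 = 306 ≡ 1, so λ ≡ 5·17 ≡ 24.
  x = λ² - 59 - 59 = 576 - 118 ≡ 31; y = λ·(59 - 31) - 9 ≡ 53. → (31, 53)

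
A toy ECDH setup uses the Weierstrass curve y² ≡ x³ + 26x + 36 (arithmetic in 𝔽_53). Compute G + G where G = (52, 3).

(18, 20)

tangent at (52, 3): λ = (3·52² + 26)/(2·3) ≡ 29/6. 6⁻¹ ≡ 9 (mod 53), so λ ≡ 29·9 ≡ 49.
  x = λ² - 52 - 52 = 2401 - 104 ≡ 18; y = λ·(52 - 18) - 3 ≡ 20. → (18, 20)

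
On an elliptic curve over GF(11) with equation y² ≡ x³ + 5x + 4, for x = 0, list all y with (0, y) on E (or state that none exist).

x³ + 5x + 4 = 4 ≡ 4 (mod 11).
Square roots of 4 mod 11: 2 and 9 (since 2² = 4 ≡ 4).

2, 9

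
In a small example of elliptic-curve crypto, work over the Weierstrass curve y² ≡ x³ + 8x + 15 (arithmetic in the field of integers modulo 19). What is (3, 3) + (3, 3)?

(18, 14)

tangent at (3, 3): λ = (3·3² + 8)/(2·3) ≡ 16/6. 6⁻¹ ≡ 16 (mod 19), so λ ≡ 16·16 ≡ 9.
  x = λ² - 3 - 3 = 81 - 6 ≡ 18; y = λ·(3 - 18) - 3 ≡ 14. → (18, 14)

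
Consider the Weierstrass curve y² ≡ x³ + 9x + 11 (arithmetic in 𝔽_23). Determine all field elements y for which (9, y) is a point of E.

4, 19

x³ + 9x + 11 = 821 ≡ 16 (mod 23).
Square roots of 16 mod 23: 4 and 19 (since 4² = 16 ≡ 16).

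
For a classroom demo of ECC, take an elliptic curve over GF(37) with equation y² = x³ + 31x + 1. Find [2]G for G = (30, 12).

tangent at (30, 12): λ = (3·30² + 31)/(2·12) ≡ 30/24. 24⁻¹ ≡ 17 (mod 37), so λ ≡ 30·17 ≡ 29.
  x = λ² - 30 - 30 = 841 - 60 ≡ 4; y = λ·(30 - 4) - 12 ≡ 2. → (4, 2)

(4, 2)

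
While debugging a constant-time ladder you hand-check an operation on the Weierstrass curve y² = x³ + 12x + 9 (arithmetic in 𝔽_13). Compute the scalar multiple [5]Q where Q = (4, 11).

(1, 3)

Double-and-add on 5 = (101)₂. Start with Q = (4, 11) for the leading 1-bit.
double: tangent at (4, 11): λ = (3·4² + 12)/(2·11) ≡ 8/9. 9⁻¹ ≡ 3 (mod 13) since 9·3 = 27 ≡ 1, so λ ≡ 8·3 ≡ 11.
  x = λ² - 4 - 4 = 121 - 8 ≡ 9; y = λ·(4 - 9) - 11 ≡ 12. → (9, 12)
double: tangent at (9, 12): λ = (3·9² + 12)/(2·12) ≡ 8/11. 11⁻¹ ≡ 6 (mod 13) since 11·6 = 66 ≡ 1, so λ ≡ 8·6 ≡ 9.
  x = λ² - 9 - 9 = 81 - 18 ≡ 11; y = λ·(9 - 11) - 12 ≡ 9. → (11, 9)
add Q: (11, 9) + (4, 11). λ = (11 - 9)/(4 - 11) ≡ 2/6 mod 13. 6⁻¹ ≡ 11 (mod 13) since 6·11 = 66 ≡ 1, so λ ≡ 9.
  x = λ² - 11 - 4 = 81 - 15 ≡ 1; y = λ·(11 - 1) - 9 ≡ 3. → (1, 3)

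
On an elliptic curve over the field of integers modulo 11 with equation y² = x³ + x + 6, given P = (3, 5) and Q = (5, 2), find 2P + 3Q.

(10, 9)

First 2P:
Repeated addition: build up to 2P.
2P: tangent at (3, 5): λ = (3·3² + 1)/(2·5) ≡ 6/10. 10⁻¹ ≡ 10 (mod 11) since 10·10 = 100 ≡ 1, so λ ≡ 6·10 ≡ 5.
  x = λ² - 3 - 3 = 25 - 6 ≡ 8; y = λ·(3 - 8) - 5 ≡ 3. → (8, 3)
2P = (8, 3).
Next 3Q:
Repeated addition: build up to 3Q.
2Q: tangent at (5, 2): λ = (3·5² + 1)/(2·2) ≡ 10/4. 4⁻¹ ≡ 3 (mod 11) since 4·3 = 12 ≡ 1, so λ ≡ 10·3 ≡ 8.
  x = λ² - 5 - 5 = 64 - 10 ≡ 10; y = λ·(5 - 10) - 2 ≡ 2. → (10, 2)
3Q: (10, 2) + (5, 2). λ = (2 - 2)/(5 - 10) ≡ 0/6 mod 11. 6⁻¹ ≡ 2 (mod 11), so λ ≡ 0.
  x = λ² - 10 - 5 = 0 - 15 ≡ 7; y = λ·(10 - 7) - 2 ≡ 9. → (7, 9)
3Q = (7, 9).
Finally 2P + 3Q:
(8, 3) + (7, 9). λ = (9 - 3)/(7 - 8) ≡ 6/10 mod 11. 10⁻¹ ≡ 10 (mod 11), so λ ≡ 5.
  x = λ² - 8 - 7 = 25 - 15 ≡ 10; y = λ·(8 - 10) - 3 ≡ 9. → (10, 9)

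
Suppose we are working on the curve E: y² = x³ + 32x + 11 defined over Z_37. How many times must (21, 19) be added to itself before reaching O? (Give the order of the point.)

10

2P: tangent at (21, 19): λ = (3·21² + 32)/(2·19) ≡ 23/1. 1⁻¹ ≡ 1 (mod 37) since 1·1 = 1 ≡ 1, so λ ≡ 23·1 ≡ 23.
  x = λ² - 21 - 21 = 529 - 42 ≡ 6; y = λ·(21 - 6) - 19 ≡ 30. → (6, 30)
3P: (6, 30) + (21, 19). λ = (19 - 30)/(21 - 6) ≡ 26/15 mod 37. 15⁻¹ ≡ 5 (mod 37) since 15·5 = 75 ≡ 1, so λ ≡ 19.
  x = λ² - 6 - 21 = 361 - 27 ≡ 1; y = λ·(6 - 1) - 30 ≡ 28. → (1, 28)
4P: (1, 28) + (21, 19). λ = (19 - 28)/(21 - 1) ≡ 28/20 mod 37. 20⁻¹ ≡ 13 (mod 37) since 20·13 = 260 ≡ 1, so λ ≡ 31.
  x = λ² - 1 - 21 = 961 - 22 ≡ 14; y = λ·(1 - 14) - 28 ≡ 13. → (14, 13)
5P: (14, 13) + (21, 19). λ = (19 - 13)/(21 - 14) ≡ 6/7 mod 37. 7⁻¹ ≡ 16 (mod 37) since 7·16 = 112 ≡ 1, so λ ≡ 22.
  x = λ² - 14 - 21 = 484 - 35 ≡ 5; y = λ·(14 - 5) - 13 ≡ 0. → (5, 0)
6P: (5, 0) + (21, 19). λ = (19 - 0)/(21 - 5) ≡ 19/16 mod 37. 16⁻¹ ≡ 7 (mod 37), so λ ≡ 22.
  x = λ² - 5 - 21 = 484 - 26 ≡ 14; y = λ·(5 - 14) - 0 ≡ 24. → (14, 24)
7P: (14, 24) + (21, 19). λ = (19 - 24)/(21 - 14) ≡ 32/7 mod 37. 7⁻¹ ≡ 16 (mod 37), so λ ≡ 31.
  x = λ² - 14 - 21 = 961 - 35 ≡ 1; y = λ·(14 - 1) - 24 ≡ 9. → (1, 9)
8P: (1, 9) + (21, 19). λ = (19 - 9)/(21 - 1) ≡ 10/20 mod 37. 20⁻¹ ≡ 13 (mod 37), so λ ≡ 19.
  x = λ² - 1 - 21 = 361 - 22 ≡ 6; y = λ·(1 - 6) - 9 ≡ 7. → (6, 7)
9P: (6, 7) + (21, 19). λ = (19 - 7)/(21 - 6) ≡ 12/15 mod 37. 15⁻¹ ≡ 5 (mod 37), so λ ≡ 23.
  x = λ² - 6 - 21 = 529 - 27 ≡ 21; y = λ·(6 - 21) - 7 ≡ 18. → (21, 18)
10P: (21, 18) + (21, 19): same x and y₁ ≡ -y₂, so the sum is O.
10P = O, so the order is 10.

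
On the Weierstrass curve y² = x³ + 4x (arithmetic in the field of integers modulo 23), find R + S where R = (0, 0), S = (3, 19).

(0, 0) + (3, 19). λ = (19 - 0)/(3 - 0) ≡ 19/3 mod 23. 3⁻¹ ≡ 8 (mod 23), so λ ≡ 14.
  x = λ² - 0 - 3 = 196 - 3 ≡ 9; y = λ·(0 - 9) - 0 ≡ 12. → (9, 12)

(9, 12)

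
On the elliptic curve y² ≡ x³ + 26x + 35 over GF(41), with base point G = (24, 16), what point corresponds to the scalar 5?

(25, 19)

Repeated addition: build up to 5G.
2G: tangent at (24, 16): λ = (3·24² + 26)/(2·16) ≡ 32/32. 32⁻¹ ≡ 9 (mod 41), so λ ≡ 32·9 ≡ 1.
  x = λ² - 24 - 24 = 1 - 48 ≡ 35; y = λ·(24 - 35) - 16 ≡ 14. → (35, 14)
3G: (35, 14) + (24, 16). λ = (16 - 14)/(24 - 35) ≡ 2/30 mod 41. 30⁻¹ ≡ 26 (mod 41), so λ ≡ 11.
  x = λ² - 35 - 24 = 121 - 59 ≡ 21; y = λ·(35 - 21) - 14 ≡ 17. → (21, 17)
4G: (21, 17) + (24, 16). λ = (16 - 17)/(24 - 21) ≡ 40/3 mod 41. 3⁻¹ ≡ 14 (mod 41), so λ ≡ 27.
  x = λ² - 21 - 24 = 729 - 45 ≡ 28; y = λ·(21 - 28) - 17 ≡ 40. → (28, 40)
5G: (28, 40) + (24, 16). λ = (16 - 40)/(24 - 28) ≡ 17/37 mod 41. 37⁻¹ ≡ 10 (mod 41) since 37·10 = 370 ≡ 1, so λ ≡ 6.
  x = λ² - 28 - 24 = 36 - 52 ≡ 25; y = λ·(28 - 25) - 40 ≡ 19. → (25, 19)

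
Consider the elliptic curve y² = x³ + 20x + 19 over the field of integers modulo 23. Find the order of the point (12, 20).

9

2P: tangent at (12, 20): λ = (3·12² + 20)/(2·20) ≡ 15/17. 17⁻¹ ≡ 19 (mod 23), so λ ≡ 15·19 ≡ 9.
  x = λ² - 12 - 12 = 81 - 24 ≡ 11; y = λ·(12 - 11) - 20 ≡ 12. → (11, 12)
3P: (11, 12) + (12, 20). λ = (20 - 12)/(12 - 11) ≡ 8/1 mod 23. 1⁻¹ ≡ 1 (mod 23), so λ ≡ 8.
  x = λ² - 11 - 12 = 64 - 23 ≡ 18; y = λ·(11 - 18) - 12 ≡ 1. → (18, 1)
4P: (18, 1) + (12, 20). λ = (20 - 1)/(12 - 18) ≡ 19/17 mod 23. 17⁻¹ ≡ 19 (mod 23), so λ ≡ 16.
  x = λ² - 18 - 12 = 256 - 30 ≡ 19; y = λ·(18 - 19) - 1 ≡ 6. → (19, 6)
5P: (19, 6) + (12, 20). λ = (20 - 6)/(12 - 19) ≡ 14/16 mod 23. 16⁻¹ ≡ 13 (mod 23) since 16·13 = 208 ≡ 1, so λ ≡ 21.
  x = λ² - 19 - 12 = 441 - 31 ≡ 19; y = λ·(19 - 19) - 6 ≡ 17. → (19, 17)
6P: (19, 17) + (12, 20). λ = (20 - 17)/(12 - 19) ≡ 3/16 mod 23. 16⁻¹ ≡ 13 (mod 23), so λ ≡ 16.
  x = λ² - 19 - 12 = 256 - 31 ≡ 18; y = λ·(19 - 18) - 17 ≡ 22. → (18, 22)
7P: (18, 22) + (12, 20). λ = (20 - 22)/(12 - 18) ≡ 21/17 mod 23. 17⁻¹ ≡ 19 (mod 23), so λ ≡ 8.
  x = λ² - 18 - 12 = 64 - 30 ≡ 11; y = λ·(18 - 11) - 22 ≡ 11. → (11, 11)
8P: (11, 11) + (12, 20). λ = (20 - 11)/(12 - 11) ≡ 9/1 mod 23. 1⁻¹ ≡ 1 (mod 23), so λ ≡ 9.
  x = λ² - 11 - 12 = 81 - 23 ≡ 12; y = λ·(11 - 12) - 11 ≡ 3. → (12, 3)
9P: (12, 3) + (12, 20): same x and y₁ ≡ -y₂, so the sum is ∞.
9P = ∞, so the order is 9.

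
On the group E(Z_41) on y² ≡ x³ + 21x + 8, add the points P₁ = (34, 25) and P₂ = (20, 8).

(5, 19)

(34, 25) + (20, 8). λ = (8 - 25)/(20 - 34) ≡ 24/27 mod 41. 27⁻¹ ≡ 38 (mod 41) since 27·38 = 1026 ≡ 1, so λ ≡ 10.
  x = λ² - 34 - 20 = 100 - 54 ≡ 5; y = λ·(34 - 5) - 25 ≡ 19. → (5, 19)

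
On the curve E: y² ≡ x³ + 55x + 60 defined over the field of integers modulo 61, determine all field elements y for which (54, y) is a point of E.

x³ + 55x + 60 = 160494 ≡ 3 (mod 61).
Square roots of 3 mod 61: 8 and 53 (since 8² = 64 ≡ 3).

8, 53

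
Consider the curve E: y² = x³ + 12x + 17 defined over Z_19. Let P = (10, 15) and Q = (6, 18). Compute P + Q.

(0, 6)

(10, 15) + (6, 18). λ = (18 - 15)/(6 - 10) ≡ 3/15 mod 19. 15⁻¹ ≡ 14 (mod 19), so λ ≡ 4.
  x = λ² - 10 - 6 = 16 - 16 ≡ 0; y = λ·(10 - 0) - 15 ≡ 6. → (0, 6)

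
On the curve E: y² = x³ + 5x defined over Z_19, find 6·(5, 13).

Write P = (5, 13).
Double-and-add on 6 = (110)₂. Start with P = (5, 13) for the leading 1-bit.
double: tangent at (5, 13): λ = (3·5² + 5)/(2·13) ≡ 4/7. 7⁻¹ ≡ 11 (mod 19), so λ ≡ 4·11 ≡ 6.
  x = λ² - 5 - 5 = 36 - 10 ≡ 7; y = λ·(5 - 7) - 13 ≡ 13. → (7, 13)
add P: (7, 13) + (5, 13). λ = (13 - 13)/(5 - 7) ≡ 0/17 mod 19. 17⁻¹ ≡ 9 (mod 19), so λ ≡ 0.
  x = λ² - 7 - 5 = 0 - 12 ≡ 7; y = λ·(7 - 7) - 13 ≡ 6. → (7, 6)
double: tangent at (7, 6): λ = (3·7² + 5)/(2·6) ≡ 0/12. 12⁻¹ ≡ 8 (mod 19) since 12·8 = 96 ≡ 1, so λ ≡ 0·8 ≡ 0.
  x = λ² - 7 - 7 = 0 - 14 ≡ 5; y = λ·(7 - 5) - 6 ≡ 13. → (5, 13)

(5, 13)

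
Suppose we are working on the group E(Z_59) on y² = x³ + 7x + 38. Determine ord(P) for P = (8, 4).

12

2P: tangent at (8, 4): λ = (3·8² + 7)/(2·4) ≡ 22/8. 8⁻¹ ≡ 37 (mod 59) since 8·37 = 296 ≡ 1, so λ ≡ 22·37 ≡ 47.
  x = λ² - 8 - 8 = 2209 - 16 ≡ 10; y = λ·(8 - 10) - 4 ≡ 20. → (10, 20)
3P: (10, 20) + (8, 4). λ = (4 - 20)/(8 - 10) ≡ 43/57 mod 59. 57⁻¹ ≡ 29 (mod 59) since 57·29 = 1653 ≡ 1, so λ ≡ 8.
  x = λ² - 10 - 8 = 64 - 18 ≡ 46; y = λ·(10 - 46) - 20 ≡ 46. → (46, 46)
4P: (46, 46) + (8, 4). λ = (4 - 46)/(8 - 46) ≡ 17/21 mod 59. 21⁻¹ ≡ 45 (mod 59) since 21·45 = 945 ≡ 1, so λ ≡ 57.
  x = λ² - 46 - 8 = 3249 - 54 ≡ 9; y = λ·(46 - 9) - 46 ≡ 57. → (9, 57)
5P: (9, 57) + (8, 4). λ = (4 - 57)/(8 - 9) ≡ 6/58 mod 59. 58⁻¹ ≡ 58 (mod 59) since 58·58 = 3364 ≡ 1, so λ ≡ 53.
  x = λ² - 9 - 8 = 2809 - 17 ≡ 19; y = λ·(9 - 19) - 57 ≡ 3. → (19, 3)
6P: (19, 3) + (8, 4). λ = (4 - 3)/(8 - 19) ≡ 1/48 mod 59. 48⁻¹ ≡ 16 (mod 59), so λ ≡ 16.
  x = λ² - 19 - 8 = 256 - 27 ≡ 52; y = λ·(19 - 52) - 3 ≡ 0. → (52, 0)
7P: (52, 0) + (8, 4). λ = (4 - 0)/(8 - 52) ≡ 4/15 mod 59. 15⁻¹ ≡ 4 (mod 59), so λ ≡ 16.
  x = λ² - 52 - 8 = 256 - 60 ≡ 19; y = λ·(52 - 19) - 0 ≡ 56. → (19, 56)
8P: (19, 56) + (8, 4). λ = (4 - 56)/(8 - 19) ≡ 7/48 mod 59. 48⁻¹ ≡ 16 (mod 59), so λ ≡ 53.
  x = λ² - 19 - 8 = 2809 - 27 ≡ 9; y = λ·(19 - 9) - 56 ≡ 2. → (9, 2)
9P: (9, 2) + (8, 4). λ = (4 - 2)/(8 - 9) ≡ 2/58 mod 59. 58⁻¹ ≡ 58 (mod 59), so λ ≡ 57.
  x = λ² - 9 - 8 = 3249 - 17 ≡ 46; y = λ·(9 - 46) - 2 ≡ 13. → (46, 13)
10P: (46, 13) + (8, 4). λ = (4 - 13)/(8 - 46) ≡ 50/21 mod 59. 21⁻¹ ≡ 45 (mod 59), so λ ≡ 8.
  x = λ² - 46 - 8 = 64 - 54 ≡ 10; y = λ·(46 - 10) - 13 ≡ 39. → (10, 39)
11P: (10, 39) + (8, 4). λ = (4 - 39)/(8 - 10) ≡ 24/57 mod 59. 57⁻¹ ≡ 29 (mod 59) since 57·29 = 1653 ≡ 1, so λ ≡ 47.
  x = λ² - 10 - 8 = 2209 - 18 ≡ 8; y = λ·(10 - 8) - 39 ≡ 55. → (8, 55)
12P: (8, 55) + (8, 4): same x and y₁ ≡ -y₂, so the sum is O.
12P = O, so the order is 12.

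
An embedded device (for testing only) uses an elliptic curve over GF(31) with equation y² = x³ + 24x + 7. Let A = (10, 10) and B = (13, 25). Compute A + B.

(2, 30)

(10, 10) + (13, 25). λ = (25 - 10)/(13 - 10) ≡ 15/3 mod 31. 3⁻¹ ≡ 21 (mod 31), so λ ≡ 5.
  x = λ² - 10 - 13 = 25 - 23 ≡ 2; y = λ·(10 - 2) - 10 ≡ 30. → (2, 30)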